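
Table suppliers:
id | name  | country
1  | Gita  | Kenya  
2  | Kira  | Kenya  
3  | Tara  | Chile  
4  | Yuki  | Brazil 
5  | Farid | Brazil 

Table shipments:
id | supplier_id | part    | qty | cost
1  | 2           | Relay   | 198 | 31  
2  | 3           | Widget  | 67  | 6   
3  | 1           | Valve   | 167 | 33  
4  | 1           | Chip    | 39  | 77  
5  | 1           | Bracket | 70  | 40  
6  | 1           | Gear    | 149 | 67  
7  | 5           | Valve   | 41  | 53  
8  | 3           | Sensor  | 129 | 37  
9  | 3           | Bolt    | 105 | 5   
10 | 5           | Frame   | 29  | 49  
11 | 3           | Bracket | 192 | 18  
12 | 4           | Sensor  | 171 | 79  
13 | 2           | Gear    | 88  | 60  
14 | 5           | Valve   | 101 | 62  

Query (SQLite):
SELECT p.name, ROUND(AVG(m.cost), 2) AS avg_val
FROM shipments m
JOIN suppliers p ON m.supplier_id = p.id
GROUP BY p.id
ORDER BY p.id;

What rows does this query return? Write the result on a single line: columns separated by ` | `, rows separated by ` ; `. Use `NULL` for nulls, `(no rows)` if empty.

Join each shipments row to its suppliers via supplier_id.
Group joined rows by suppliers.id; compute ROUND(AVG(m.cost), 2) per group.
  1: ids {3, 4, 5, 6} → ROUND(AVG(m.cost), 2)=54.25
  2: ids {1, 13} → ROUND(AVG(m.cost), 2)=45.5
  3: ids {2, 8, 9, 11} → ROUND(AVG(m.cost), 2)=16.5
  4: ids {12} → ROUND(AVG(m.cost), 2)=79
  5: ids {7, 10, 14} → ROUND(AVG(m.cost), 2)=54.67

Gita | 54.25 ; Kira | 45.5 ; Tara | 16.5 ; Yuki | 79 ; Farid | 54.67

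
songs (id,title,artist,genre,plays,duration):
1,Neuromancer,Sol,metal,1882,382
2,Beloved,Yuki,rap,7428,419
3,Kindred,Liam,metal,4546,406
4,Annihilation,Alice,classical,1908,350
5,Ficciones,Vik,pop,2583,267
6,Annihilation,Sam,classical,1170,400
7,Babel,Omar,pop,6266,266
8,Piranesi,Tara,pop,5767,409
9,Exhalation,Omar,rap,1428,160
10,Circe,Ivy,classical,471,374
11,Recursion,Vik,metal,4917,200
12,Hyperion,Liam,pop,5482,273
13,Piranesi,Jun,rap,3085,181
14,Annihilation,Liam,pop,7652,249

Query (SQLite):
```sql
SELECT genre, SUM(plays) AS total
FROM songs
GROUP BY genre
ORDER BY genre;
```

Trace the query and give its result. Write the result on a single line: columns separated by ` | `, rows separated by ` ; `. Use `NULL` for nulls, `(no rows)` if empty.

Partition songs by genre; compute SUM(plays) within each group.
  classical: ids {4, 6, 10} → SUM(plays)=3549
  metal: ids {1, 3, 11} → SUM(plays)=11345
  pop: ids {5, 7, 8, 12, 14} → SUM(plays)=27750
  rap: ids {2, 9, 13} → SUM(plays)=11941

classical | 3549 ; metal | 11345 ; pop | 27750 ; rap | 11941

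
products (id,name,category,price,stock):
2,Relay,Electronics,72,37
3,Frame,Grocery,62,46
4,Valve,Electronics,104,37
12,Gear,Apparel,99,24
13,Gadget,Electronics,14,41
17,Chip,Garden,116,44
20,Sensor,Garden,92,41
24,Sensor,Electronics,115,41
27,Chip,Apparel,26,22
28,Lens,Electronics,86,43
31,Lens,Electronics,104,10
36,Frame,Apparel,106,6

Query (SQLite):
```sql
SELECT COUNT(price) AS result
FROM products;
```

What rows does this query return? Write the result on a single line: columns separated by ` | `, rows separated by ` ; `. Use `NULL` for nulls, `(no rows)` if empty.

All price values: [72, 62, 104, 99, 14, 116, 92, 115, 26, 86, 104, 106].
COUNT(price) counts non-NULL values → 12.

12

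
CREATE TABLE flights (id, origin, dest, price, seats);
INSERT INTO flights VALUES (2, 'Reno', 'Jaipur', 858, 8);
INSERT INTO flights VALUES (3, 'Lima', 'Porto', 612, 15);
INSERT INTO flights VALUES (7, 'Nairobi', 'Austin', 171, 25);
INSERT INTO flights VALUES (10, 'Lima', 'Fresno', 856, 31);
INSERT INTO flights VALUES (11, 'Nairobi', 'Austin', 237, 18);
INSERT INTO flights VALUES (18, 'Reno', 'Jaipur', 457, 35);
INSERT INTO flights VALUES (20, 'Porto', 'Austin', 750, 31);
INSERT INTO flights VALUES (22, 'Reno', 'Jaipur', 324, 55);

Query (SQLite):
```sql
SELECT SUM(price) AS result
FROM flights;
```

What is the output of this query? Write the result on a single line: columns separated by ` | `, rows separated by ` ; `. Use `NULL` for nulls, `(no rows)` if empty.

All price values: [858, 612, 171, 856, 237, 457, 750, 324].
SUM of non-NULL values = 4265.

4265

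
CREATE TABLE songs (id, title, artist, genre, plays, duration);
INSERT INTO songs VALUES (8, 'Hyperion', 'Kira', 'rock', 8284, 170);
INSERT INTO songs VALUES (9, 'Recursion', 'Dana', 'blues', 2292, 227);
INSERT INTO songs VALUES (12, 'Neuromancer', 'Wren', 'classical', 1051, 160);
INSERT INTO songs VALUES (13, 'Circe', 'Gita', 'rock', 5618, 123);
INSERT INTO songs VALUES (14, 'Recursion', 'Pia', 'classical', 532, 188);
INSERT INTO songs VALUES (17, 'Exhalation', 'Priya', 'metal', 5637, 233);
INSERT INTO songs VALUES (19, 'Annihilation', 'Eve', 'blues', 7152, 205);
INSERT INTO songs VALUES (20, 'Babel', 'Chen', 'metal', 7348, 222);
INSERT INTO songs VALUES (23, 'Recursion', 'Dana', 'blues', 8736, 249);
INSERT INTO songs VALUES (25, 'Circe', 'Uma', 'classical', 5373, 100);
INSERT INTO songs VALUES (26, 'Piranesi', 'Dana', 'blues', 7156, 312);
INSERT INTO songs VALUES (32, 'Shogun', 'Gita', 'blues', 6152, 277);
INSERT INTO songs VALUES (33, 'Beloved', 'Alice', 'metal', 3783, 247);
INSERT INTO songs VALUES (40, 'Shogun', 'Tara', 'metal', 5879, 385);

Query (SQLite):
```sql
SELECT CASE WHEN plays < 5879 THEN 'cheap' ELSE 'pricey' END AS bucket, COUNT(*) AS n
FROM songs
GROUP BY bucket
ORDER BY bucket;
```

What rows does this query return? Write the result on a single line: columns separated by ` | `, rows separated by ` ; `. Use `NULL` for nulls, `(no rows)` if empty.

cheap | 7 ; pricey | 7

Bucket rows by plays < 5879 → 'cheap' else 'pricey'; count each bucket.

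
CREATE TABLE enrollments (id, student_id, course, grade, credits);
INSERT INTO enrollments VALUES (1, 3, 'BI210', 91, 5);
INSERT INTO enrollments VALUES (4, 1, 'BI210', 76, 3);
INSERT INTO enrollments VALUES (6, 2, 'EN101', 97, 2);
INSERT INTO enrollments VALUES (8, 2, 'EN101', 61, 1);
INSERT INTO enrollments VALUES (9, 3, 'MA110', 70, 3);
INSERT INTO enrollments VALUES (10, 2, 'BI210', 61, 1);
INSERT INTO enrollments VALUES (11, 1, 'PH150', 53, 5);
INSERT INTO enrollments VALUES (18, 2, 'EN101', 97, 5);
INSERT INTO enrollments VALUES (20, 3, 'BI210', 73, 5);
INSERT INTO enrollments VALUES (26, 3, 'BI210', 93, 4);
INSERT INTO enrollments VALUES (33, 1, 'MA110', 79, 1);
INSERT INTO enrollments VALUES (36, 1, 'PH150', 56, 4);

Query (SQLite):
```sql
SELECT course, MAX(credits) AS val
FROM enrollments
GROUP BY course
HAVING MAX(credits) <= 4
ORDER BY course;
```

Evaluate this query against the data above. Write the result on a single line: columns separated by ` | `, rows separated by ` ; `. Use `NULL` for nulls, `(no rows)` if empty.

Partition enrollments by course; compute MAX(credits) within each group.
HAVING: keep groups where MAX(credits) <= 4.
  BI210: ids {1, 4, 10, 20, 26} → MAX(credits)=5
  EN101: ids {6, 8, 18} → MAX(credits)=5
  MA110: ids {9, 33} → MAX(credits)=3
  PH150: ids {11, 36} → MAX(credits)=5

MA110 | 3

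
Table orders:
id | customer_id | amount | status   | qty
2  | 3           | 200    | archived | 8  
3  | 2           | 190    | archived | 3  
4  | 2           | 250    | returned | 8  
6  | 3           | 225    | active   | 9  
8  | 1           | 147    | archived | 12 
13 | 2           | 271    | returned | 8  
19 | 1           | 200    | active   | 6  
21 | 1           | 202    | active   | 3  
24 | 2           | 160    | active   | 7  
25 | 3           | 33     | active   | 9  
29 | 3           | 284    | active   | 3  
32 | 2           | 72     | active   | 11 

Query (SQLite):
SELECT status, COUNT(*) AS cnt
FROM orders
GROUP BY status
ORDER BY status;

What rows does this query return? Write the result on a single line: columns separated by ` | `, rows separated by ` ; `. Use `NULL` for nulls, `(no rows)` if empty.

Partition orders by status; compute COUNT(*) within each group.
  active: ids {6, 19, 21, 24, 25, 29, 32} → COUNT(*)=7
  archived: ids {2, 3, 8} → COUNT(*)=3
  returned: ids {4, 13} → COUNT(*)=2

active | 7 ; archived | 3 ; returned | 2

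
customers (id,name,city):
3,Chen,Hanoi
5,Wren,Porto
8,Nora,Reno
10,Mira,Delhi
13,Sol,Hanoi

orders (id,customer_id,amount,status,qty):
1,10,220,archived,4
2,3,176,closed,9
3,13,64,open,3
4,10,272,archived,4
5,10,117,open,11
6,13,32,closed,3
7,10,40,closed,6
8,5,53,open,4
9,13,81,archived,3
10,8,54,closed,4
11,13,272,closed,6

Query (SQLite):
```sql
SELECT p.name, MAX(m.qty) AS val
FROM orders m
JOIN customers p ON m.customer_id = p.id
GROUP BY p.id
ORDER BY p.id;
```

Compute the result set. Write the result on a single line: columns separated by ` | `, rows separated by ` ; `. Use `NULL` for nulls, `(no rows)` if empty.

Join each orders row to its customers via customer_id.
Group joined rows by customers.id; compute MAX(m.qty) per group.
  3: ids {2} → MAX(m.qty)=9
  5: ids {8} → MAX(m.qty)=4
  8: ids {10} → MAX(m.qty)=4
  10: ids {1, 4, 5, 7} → MAX(m.qty)=11
  13: ids {3, 6, 9, 11} → MAX(m.qty)=6

Chen | 9 ; Wren | 4 ; Nora | 4 ; Mira | 11 ; Sol | 6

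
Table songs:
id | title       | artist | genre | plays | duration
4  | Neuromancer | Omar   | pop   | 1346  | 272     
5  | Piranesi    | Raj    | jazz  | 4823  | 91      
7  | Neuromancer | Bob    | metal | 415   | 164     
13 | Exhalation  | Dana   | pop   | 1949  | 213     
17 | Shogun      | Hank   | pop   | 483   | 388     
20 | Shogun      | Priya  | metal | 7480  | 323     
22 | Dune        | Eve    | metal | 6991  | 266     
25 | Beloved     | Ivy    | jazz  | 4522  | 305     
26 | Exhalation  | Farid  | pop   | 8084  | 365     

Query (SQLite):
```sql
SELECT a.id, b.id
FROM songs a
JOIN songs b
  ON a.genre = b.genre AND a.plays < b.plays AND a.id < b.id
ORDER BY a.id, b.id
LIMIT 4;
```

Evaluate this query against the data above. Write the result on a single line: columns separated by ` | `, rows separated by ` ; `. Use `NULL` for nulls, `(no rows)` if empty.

4 | 13 ; 4 | 26 ; 7 | 20 ; 7 | 22

Pairs (a,b) with same genre, a.plays < b.plays, a.id < b.id.
genre groups: jazz:{5,25} metal:{7,20,22} pop:{4,13,17,26}
Ordered by (a.id, b.id); first 4.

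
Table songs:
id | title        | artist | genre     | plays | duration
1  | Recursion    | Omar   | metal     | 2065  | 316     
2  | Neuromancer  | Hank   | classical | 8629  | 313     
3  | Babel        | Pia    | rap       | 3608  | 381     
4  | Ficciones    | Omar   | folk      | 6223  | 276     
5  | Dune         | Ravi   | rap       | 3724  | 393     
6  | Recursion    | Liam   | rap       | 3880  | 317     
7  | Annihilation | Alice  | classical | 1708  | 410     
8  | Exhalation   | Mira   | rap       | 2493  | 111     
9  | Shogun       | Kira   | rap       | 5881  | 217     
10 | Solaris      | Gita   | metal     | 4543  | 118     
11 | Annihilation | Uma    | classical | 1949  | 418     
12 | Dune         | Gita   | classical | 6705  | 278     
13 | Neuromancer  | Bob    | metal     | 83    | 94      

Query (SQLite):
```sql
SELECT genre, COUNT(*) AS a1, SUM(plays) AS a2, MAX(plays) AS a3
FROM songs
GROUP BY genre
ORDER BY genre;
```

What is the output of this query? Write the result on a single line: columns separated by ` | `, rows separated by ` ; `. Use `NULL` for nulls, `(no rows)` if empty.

Group songs by genre.
Per group compute: COUNT(*), SUM(plays), MAX(plays).
  classical: ids {2, 7, 11, 12} → COUNT(*)=4, SUM(plays)=18991, MAX(plays)=8629
  folk: ids {4} → COUNT(*)=1, SUM(plays)=6223, MAX(plays)=6223
  metal: ids {1, 10, 13} → COUNT(*)=3, SUM(plays)=6691, MAX(plays)=4543
  rap: ids {3, 5, 6, 8, 9} → COUNT(*)=5, SUM(plays)=19586, MAX(plays)=5881

classical | 4 | 18991 | 8629 ; folk | 1 | 6223 | 6223 ; metal | 3 | 6691 | 4543 ; rap | 5 | 19586 | 5881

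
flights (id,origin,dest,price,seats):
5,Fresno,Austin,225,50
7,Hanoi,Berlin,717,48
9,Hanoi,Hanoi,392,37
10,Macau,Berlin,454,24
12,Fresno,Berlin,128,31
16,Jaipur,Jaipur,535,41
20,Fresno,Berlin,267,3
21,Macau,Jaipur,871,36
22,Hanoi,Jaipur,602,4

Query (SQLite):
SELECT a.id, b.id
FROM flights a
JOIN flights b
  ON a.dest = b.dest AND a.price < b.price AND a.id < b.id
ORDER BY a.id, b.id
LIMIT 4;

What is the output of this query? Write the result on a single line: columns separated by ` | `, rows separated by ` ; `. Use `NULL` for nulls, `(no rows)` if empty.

12 | 20 ; 16 | 21 ; 16 | 22

Pairs (a,b) with same dest, a.price < b.price, a.id < b.id.
dest groups: Austin:{5} Berlin:{7,10,12,20} Hanoi:{9} Jaipur:{16,21,22}
Ordered by (a.id, b.id); first 4.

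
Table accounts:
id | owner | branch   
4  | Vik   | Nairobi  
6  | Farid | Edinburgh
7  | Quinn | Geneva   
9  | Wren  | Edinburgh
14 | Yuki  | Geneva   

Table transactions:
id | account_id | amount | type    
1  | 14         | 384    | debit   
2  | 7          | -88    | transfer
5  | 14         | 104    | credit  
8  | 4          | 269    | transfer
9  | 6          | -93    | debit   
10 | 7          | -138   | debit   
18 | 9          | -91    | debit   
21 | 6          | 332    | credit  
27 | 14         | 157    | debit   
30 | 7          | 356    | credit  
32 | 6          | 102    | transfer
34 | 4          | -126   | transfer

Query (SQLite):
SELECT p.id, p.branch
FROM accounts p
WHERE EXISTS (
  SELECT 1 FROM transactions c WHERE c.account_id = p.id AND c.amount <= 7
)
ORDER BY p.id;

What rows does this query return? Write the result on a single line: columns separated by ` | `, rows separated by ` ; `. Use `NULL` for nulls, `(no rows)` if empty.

For each accounts row, check whether any transactions with matching account_id has amount <= 7.
Keep rows where that is true.

4 | Nairobi ; 6 | Edinburgh ; 7 | Geneva ; 9 | Edinburgh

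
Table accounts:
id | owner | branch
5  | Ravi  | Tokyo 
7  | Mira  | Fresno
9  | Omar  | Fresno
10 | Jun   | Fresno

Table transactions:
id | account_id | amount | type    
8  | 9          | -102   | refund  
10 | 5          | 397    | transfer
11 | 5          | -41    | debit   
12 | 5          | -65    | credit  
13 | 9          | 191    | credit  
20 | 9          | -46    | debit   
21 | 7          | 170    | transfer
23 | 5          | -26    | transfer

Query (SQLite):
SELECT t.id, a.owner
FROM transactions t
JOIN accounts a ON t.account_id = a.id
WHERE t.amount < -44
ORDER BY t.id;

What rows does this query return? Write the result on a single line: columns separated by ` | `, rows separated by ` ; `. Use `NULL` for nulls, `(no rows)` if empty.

8 | Omar ; 12 | Ravi ; 20 | Omar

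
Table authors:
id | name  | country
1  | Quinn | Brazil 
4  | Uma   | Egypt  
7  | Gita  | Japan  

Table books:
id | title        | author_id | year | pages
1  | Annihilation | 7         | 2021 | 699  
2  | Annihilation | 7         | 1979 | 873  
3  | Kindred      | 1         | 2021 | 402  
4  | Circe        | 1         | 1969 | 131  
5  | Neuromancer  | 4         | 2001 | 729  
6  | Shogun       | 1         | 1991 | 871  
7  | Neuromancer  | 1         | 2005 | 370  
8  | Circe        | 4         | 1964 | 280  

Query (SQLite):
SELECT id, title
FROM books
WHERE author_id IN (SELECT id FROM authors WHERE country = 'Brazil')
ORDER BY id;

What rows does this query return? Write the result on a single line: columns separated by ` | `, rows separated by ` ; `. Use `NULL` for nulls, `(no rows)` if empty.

Inner query: authors.id where country = 'Brazil'.
Outer: keep books rows whose author_id is in that set.
Inner query → {1}

3 | Kindred ; 4 | Circe ; 6 | Shogun ; 7 | Neuromancer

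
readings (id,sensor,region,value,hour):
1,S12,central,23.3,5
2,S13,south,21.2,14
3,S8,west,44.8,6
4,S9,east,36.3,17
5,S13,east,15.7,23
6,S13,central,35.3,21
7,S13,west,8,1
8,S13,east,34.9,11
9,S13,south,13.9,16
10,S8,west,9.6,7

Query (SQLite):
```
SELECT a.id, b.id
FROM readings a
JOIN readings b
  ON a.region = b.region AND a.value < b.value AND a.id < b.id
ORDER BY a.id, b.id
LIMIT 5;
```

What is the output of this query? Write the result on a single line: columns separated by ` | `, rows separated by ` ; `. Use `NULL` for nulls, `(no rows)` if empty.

1 | 6 ; 5 | 8 ; 7 | 10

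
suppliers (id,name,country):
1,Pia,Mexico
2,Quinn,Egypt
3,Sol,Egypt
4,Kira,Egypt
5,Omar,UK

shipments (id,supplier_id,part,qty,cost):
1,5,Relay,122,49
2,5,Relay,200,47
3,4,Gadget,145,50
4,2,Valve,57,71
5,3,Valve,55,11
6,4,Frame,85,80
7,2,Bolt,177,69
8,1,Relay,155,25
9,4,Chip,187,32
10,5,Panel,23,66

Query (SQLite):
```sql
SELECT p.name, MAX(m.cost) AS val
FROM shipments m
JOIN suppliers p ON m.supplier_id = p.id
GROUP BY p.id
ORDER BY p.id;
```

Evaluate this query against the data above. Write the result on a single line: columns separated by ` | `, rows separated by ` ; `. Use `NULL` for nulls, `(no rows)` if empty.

Pia | 25 ; Quinn | 71 ; Sol | 11 ; Kira | 80 ; Omar | 66

Join each shipments row to its suppliers via supplier_id.
Group joined rows by suppliers.id; compute MAX(m.cost) per group.
  1: ids {8} → MAX(m.cost)=25
  2: ids {4, 7} → MAX(m.cost)=71
  3: ids {5} → MAX(m.cost)=11
  4: ids {3, 6, 9} → MAX(m.cost)=80
  5: ids {1, 2, 10} → MAX(m.cost)=66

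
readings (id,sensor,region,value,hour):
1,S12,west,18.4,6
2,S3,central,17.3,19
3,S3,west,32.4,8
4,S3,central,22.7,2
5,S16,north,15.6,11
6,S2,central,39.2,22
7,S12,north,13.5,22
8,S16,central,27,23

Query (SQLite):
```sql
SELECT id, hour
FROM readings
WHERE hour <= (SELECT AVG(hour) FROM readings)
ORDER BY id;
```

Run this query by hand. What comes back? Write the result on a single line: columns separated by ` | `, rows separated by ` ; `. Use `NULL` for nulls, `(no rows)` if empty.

1 | 6 ; 3 | 8 ; 4 | 2 ; 5 | 11

Scalar subquery: AVG(hour) over all readings rows = 14.125.
Keep rows where hour <= that value.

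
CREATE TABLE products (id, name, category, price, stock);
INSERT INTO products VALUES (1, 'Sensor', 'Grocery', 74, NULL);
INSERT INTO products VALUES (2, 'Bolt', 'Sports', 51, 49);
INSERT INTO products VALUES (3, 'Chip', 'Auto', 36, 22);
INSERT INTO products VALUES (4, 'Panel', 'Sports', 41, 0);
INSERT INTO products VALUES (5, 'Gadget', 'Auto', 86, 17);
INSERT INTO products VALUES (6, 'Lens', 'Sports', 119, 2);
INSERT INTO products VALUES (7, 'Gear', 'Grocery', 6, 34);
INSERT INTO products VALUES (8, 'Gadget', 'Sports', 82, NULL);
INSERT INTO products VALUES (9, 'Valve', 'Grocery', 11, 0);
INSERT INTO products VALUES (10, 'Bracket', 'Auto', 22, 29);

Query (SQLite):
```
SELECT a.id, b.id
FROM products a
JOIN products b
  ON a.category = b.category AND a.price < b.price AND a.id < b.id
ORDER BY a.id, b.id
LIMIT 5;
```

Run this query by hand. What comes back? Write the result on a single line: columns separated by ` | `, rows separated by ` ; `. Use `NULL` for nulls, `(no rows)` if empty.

2 | 6 ; 2 | 8 ; 3 | 5 ; 4 | 6 ; 4 | 8

Pairs (a,b) with same category, a.price < b.price, a.id < b.id.
category groups: Auto:{3,5,10} Grocery:{1,7,9} Sports:{2,4,6,8}
Ordered by (a.id, b.id); first 5.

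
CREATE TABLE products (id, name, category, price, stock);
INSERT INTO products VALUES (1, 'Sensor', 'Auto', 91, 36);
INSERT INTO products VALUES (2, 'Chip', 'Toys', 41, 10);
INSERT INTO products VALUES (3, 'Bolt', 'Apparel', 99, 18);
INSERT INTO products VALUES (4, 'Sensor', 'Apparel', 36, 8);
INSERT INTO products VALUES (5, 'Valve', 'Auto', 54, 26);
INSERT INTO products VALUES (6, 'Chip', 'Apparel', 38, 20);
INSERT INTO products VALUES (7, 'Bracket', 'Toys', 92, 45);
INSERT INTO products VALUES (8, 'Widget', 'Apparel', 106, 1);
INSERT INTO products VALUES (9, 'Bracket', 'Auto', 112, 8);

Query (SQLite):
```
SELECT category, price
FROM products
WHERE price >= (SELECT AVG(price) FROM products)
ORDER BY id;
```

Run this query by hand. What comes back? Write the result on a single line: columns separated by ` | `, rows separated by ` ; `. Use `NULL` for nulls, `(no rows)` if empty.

Auto | 91 ; Apparel | 99 ; Toys | 92 ; Apparel | 106 ; Auto | 112

Scalar subquery: AVG(price) over all products rows = 74.333333 (≈; comparison uses full precision).
Keep rows where price >= that value.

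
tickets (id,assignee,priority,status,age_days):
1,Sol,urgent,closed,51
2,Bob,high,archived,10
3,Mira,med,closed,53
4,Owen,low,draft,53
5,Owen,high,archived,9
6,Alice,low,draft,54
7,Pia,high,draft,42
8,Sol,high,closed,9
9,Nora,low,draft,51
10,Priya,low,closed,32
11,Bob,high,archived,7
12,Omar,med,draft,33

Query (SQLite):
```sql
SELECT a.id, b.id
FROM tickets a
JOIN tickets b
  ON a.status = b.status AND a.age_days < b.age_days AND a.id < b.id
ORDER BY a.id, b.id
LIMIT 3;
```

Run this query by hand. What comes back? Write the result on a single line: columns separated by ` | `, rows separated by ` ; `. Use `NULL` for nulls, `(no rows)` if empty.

Pairs (a,b) with same status, a.age_days < b.age_days, a.id < b.id.
status groups: archived:{2,5,11} closed:{1,3,8,10} draft:{4,6,7,9,12}
Ordered by (a.id, b.id); first 3.

1 | 3 ; 4 | 6 ; 7 | 9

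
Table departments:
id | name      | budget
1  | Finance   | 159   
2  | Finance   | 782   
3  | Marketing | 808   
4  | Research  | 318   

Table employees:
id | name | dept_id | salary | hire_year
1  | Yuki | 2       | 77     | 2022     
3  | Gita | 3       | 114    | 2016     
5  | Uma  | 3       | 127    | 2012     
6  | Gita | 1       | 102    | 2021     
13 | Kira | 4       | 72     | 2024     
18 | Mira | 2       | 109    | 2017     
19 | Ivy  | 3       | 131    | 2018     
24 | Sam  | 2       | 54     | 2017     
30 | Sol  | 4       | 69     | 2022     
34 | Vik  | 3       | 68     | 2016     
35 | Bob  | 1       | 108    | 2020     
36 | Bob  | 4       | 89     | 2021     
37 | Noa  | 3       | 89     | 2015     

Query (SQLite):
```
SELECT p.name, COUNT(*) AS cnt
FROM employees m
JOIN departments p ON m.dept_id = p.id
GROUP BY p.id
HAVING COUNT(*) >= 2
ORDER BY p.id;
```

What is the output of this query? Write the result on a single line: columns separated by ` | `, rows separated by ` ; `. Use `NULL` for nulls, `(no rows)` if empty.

Finance | 2 ; Finance | 3 ; Marketing | 5 ; Research | 3

Join each employees row to its departments via dept_id.
Group joined rows by departments.id; compute COUNT(*) per group.
HAVING: keep groups with count ≥ 2.
  1: ids {6, 35} → COUNT(*)=2
  2: ids {1, 18, 24} → COUNT(*)=3
  3: ids {3, 5, 19, 34, 37} → COUNT(*)=5
  4: ids {13, 30, 36} → COUNT(*)=3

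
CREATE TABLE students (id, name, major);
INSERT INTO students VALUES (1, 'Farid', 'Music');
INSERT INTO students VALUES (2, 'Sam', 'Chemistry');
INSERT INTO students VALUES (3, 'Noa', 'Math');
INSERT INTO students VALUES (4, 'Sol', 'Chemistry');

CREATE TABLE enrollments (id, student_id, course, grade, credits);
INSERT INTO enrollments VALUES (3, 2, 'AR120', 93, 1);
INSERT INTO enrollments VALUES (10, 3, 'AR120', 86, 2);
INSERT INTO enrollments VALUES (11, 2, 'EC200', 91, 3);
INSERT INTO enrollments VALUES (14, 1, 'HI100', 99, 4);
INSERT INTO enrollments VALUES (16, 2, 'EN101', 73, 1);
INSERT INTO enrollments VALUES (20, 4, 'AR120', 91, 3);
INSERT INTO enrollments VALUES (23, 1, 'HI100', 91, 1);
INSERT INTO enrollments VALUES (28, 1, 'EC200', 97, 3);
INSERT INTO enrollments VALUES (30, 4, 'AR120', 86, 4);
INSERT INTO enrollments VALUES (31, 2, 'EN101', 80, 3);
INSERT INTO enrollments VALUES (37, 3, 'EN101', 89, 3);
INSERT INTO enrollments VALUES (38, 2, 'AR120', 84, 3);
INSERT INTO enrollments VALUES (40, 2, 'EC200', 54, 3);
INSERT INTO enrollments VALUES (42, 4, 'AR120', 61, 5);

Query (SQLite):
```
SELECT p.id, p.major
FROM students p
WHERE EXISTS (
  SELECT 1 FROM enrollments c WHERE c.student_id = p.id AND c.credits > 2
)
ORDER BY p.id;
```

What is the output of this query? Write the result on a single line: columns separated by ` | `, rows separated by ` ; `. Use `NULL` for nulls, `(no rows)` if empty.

1 | Music ; 2 | Chemistry ; 3 | Math ; 4 | Chemistry

For each students row, check whether any enrollments with matching student_id has credits > 2.
Keep rows where that is true.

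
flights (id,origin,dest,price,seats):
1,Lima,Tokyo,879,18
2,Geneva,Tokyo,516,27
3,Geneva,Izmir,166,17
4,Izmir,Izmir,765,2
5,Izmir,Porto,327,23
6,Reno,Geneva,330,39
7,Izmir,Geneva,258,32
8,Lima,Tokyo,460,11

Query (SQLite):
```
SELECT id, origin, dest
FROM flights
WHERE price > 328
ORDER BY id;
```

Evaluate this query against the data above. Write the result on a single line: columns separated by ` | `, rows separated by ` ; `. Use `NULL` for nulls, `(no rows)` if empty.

1 | Lima | Tokyo ; 2 | Geneva | Tokyo ; 4 | Izmir | Izmir ; 6 | Reno | Geneva ; 8 | Lima | Tokyo

price > 328: ids {1, 2, 4, 6, 8}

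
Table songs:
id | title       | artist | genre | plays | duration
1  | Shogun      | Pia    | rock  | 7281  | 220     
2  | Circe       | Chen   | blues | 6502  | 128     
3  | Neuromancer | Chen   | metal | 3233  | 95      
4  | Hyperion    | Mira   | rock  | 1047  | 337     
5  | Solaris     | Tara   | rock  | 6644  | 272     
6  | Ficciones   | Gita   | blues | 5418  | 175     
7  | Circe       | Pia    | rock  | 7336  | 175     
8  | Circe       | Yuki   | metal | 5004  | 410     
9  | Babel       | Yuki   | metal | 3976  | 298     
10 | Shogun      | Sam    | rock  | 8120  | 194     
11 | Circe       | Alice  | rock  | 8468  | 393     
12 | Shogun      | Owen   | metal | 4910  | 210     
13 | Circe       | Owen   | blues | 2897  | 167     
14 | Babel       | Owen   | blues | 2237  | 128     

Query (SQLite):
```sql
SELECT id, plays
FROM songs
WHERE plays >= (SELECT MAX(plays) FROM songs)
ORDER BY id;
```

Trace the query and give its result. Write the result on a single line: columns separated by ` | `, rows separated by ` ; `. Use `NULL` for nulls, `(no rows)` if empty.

11 | 8468

Scalar subquery: MAX(plays) over all songs rows = 8468.
Keep rows where plays >= that value.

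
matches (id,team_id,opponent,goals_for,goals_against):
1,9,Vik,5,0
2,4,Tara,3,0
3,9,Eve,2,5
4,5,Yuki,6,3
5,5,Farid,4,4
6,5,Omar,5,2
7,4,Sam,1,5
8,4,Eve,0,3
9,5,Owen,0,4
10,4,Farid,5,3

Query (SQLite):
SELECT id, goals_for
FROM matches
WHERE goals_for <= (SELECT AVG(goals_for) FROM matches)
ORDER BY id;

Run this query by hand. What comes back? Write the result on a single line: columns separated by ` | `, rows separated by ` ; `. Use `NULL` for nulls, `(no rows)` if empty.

2 | 3 ; 3 | 2 ; 7 | 1 ; 8 | 0 ; 9 | 0

Scalar subquery: AVG(goals_for) over all matches rows = 3.1.
Keep rows where goals_for <= that value.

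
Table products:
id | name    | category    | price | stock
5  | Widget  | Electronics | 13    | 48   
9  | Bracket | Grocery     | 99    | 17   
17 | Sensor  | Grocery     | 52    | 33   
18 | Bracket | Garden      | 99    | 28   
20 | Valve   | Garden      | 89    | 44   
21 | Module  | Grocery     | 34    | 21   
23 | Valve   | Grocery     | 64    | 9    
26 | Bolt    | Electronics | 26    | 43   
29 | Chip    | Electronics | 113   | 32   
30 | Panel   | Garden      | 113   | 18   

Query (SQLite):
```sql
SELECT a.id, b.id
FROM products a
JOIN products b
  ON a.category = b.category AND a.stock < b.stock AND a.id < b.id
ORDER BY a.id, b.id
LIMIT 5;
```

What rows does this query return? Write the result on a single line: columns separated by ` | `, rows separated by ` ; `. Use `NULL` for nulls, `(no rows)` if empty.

Pairs (a,b) with same category, a.stock < b.stock, a.id < b.id.
category groups: Electronics:{5,26,29} Garden:{18,20,30} Grocery:{9,17,21,23}
Ordered by (a.id, b.id); first 5.

9 | 17 ; 9 | 21 ; 18 | 20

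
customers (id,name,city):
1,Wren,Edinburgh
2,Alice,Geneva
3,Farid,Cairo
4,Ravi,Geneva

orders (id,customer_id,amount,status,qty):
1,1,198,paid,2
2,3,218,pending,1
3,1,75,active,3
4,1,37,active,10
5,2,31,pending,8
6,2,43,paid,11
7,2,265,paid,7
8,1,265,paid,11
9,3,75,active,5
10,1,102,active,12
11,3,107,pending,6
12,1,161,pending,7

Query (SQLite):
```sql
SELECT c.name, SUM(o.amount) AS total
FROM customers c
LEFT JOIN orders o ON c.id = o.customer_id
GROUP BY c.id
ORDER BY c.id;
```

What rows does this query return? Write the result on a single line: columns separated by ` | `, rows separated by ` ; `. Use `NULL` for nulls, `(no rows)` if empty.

Wren | 838 ; Alice | 339 ; Farid | 400 ; Ravi | NULL

LEFT JOIN keeps every customers row; unmatched ones get NULL for orders columns.
Group by customers.id and compute SUM(o.amount). SUM over an all-NULL group is NULL.
  1: ids {1, 3, 4, 8, 10, 12} → SUM(o.amount)=838
  2: ids {5, 6, 7} → SUM(o.amount)=339
  3: ids {2, 9, 11} → SUM(o.amount)=400
  4: ids {—} → SUM(o.amount)=NULL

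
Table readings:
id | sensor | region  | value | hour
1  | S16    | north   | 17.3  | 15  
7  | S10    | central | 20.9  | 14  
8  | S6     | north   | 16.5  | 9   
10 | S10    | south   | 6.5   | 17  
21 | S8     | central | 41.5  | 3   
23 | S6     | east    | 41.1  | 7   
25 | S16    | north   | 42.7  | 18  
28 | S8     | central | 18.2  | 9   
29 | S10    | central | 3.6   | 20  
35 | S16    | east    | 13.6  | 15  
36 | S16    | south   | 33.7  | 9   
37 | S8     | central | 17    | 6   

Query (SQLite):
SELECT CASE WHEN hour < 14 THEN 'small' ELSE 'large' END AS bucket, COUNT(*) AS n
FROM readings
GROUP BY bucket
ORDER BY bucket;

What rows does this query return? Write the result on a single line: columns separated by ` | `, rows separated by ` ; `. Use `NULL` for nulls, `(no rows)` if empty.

Bucket rows by hour < 14 → 'small' else 'large'; count each bucket.

large | 6 ; small | 6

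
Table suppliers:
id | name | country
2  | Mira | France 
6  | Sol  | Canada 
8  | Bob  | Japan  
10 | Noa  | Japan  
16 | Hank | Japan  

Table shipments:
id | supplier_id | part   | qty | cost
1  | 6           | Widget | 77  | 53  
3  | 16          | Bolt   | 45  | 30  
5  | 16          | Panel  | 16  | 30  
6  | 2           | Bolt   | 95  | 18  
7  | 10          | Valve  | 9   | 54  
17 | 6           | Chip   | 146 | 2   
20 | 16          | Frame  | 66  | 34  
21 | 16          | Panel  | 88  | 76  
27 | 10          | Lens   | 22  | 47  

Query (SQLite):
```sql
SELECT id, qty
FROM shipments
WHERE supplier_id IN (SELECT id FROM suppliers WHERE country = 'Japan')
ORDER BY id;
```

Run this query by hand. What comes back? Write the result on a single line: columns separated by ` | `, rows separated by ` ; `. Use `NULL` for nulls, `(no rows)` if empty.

Inner query: suppliers.id where country = 'Japan'.
Outer: keep shipments rows whose supplier_id is in that set.
Inner query → {8, 10, 16}

3 | 45 ; 5 | 16 ; 7 | 9 ; 20 | 66 ; 21 | 88 ; 27 | 22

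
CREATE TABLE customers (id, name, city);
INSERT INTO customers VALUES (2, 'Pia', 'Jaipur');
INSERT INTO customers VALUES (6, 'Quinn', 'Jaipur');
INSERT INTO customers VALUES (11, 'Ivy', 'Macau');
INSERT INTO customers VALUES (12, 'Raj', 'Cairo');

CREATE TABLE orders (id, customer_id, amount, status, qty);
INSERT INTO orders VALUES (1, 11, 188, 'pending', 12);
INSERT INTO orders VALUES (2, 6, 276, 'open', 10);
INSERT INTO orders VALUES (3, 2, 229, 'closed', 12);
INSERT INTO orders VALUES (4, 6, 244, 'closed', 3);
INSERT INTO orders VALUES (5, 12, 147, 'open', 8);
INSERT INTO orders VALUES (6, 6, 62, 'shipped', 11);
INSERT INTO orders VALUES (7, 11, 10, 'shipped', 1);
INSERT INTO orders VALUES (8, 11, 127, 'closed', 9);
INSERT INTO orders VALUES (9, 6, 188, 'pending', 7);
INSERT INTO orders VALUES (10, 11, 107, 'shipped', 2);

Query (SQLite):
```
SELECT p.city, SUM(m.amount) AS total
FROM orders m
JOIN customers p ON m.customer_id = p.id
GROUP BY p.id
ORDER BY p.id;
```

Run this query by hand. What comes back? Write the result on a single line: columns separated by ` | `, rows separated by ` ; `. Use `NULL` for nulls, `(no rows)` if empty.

Jaipur | 229 ; Jaipur | 770 ; Macau | 432 ; Cairo | 147

Join each orders row to its customers via customer_id.
Group joined rows by customers.id; compute SUM(m.amount) per group.
  2: ids {3} → SUM(m.amount)=229
  6: ids {2, 4, 6, 9} → SUM(m.amount)=770
  11: ids {1, 7, 8, 10} → SUM(m.amount)=432
  12: ids {5} → SUM(m.amount)=147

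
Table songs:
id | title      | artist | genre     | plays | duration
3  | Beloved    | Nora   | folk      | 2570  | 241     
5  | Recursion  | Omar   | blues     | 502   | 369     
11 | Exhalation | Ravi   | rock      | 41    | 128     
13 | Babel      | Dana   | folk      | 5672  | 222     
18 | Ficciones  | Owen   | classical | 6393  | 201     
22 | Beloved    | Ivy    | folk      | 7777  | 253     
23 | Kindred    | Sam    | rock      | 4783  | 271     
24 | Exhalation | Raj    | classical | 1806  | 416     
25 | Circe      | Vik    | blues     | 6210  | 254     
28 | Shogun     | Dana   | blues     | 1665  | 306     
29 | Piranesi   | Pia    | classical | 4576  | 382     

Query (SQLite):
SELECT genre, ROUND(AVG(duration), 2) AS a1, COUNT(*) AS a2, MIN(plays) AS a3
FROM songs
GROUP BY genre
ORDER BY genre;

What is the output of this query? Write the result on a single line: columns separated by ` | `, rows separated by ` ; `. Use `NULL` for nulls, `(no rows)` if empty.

blues | 309.67 | 3 | 502 ; classical | 333 | 3 | 1806 ; folk | 238.67 | 3 | 2570 ; rock | 199.5 | 2 | 41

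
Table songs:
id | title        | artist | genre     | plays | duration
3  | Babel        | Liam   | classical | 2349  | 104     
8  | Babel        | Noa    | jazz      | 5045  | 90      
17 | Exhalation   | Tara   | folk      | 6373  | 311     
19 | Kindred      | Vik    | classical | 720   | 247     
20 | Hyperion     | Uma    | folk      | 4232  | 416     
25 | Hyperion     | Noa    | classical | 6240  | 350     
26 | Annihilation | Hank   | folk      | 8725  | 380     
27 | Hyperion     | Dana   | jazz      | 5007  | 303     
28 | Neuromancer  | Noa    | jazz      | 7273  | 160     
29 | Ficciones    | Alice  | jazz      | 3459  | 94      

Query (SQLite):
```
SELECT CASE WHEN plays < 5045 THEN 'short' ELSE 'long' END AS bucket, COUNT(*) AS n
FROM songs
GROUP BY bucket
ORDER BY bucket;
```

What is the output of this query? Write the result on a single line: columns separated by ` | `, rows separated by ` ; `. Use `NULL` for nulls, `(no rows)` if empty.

long | 5 ; short | 5

Bucket rows by plays < 5045 → 'short' else 'long'; count each bucket.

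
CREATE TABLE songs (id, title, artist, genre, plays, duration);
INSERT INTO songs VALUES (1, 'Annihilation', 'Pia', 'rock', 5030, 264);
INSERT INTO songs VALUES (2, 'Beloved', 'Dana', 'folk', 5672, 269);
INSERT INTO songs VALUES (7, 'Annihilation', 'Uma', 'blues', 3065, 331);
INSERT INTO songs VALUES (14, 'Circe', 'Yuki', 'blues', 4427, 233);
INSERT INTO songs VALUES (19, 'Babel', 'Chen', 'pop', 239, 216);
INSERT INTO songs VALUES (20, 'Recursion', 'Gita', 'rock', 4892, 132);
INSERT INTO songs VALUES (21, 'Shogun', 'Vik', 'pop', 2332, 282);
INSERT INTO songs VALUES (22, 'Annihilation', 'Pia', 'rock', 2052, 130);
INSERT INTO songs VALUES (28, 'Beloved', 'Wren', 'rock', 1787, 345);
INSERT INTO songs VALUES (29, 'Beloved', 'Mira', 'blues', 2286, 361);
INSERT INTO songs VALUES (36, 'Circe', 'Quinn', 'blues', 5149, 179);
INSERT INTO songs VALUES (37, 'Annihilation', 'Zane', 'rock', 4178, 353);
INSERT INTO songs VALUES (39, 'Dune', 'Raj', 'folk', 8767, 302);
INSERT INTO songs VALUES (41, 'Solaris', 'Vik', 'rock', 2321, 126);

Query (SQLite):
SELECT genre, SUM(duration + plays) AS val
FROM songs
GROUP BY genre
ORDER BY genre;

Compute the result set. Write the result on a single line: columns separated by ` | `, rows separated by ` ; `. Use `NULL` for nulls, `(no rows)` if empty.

blues | 16031 ; folk | 15010 ; pop | 3069 ; rock | 21610

For each row compute duration + plays.
Group by genre; take SUM of the expression per group.
  blues: ids {7, 14, 29, 36} → SUM(duration + plays)=16031
  folk: ids {2, 39} → SUM(duration + plays)=15010
  pop: ids {19, 21} → SUM(duration + plays)=3069
  rock: ids {1, 20, 22, 28, 37, 41} → SUM(duration + plays)=21610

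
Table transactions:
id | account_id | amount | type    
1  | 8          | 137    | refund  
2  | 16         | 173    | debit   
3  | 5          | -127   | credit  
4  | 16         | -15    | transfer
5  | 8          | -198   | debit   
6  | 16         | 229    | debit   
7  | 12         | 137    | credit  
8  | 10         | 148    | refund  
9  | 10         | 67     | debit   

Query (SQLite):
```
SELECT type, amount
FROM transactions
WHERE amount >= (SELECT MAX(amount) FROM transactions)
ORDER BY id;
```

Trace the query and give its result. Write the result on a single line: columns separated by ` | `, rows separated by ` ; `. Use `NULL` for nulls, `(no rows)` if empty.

debit | 229

Scalar subquery: MAX(amount) over all transactions rows = 229.
Keep rows where amount >= that value.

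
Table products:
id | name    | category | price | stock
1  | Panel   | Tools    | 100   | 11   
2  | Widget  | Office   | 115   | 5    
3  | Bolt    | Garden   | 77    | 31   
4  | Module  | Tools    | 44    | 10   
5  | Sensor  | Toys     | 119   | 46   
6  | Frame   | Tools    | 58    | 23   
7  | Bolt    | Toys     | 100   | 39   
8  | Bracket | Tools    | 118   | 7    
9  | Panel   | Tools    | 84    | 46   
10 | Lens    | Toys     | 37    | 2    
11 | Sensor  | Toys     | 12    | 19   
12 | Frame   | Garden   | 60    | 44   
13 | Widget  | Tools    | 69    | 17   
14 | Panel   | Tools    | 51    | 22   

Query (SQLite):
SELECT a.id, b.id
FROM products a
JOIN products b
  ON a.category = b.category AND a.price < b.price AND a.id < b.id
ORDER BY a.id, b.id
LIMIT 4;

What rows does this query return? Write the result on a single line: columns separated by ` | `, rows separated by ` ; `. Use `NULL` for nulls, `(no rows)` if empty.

1 | 8 ; 4 | 6 ; 4 | 8 ; 4 | 9

Pairs (a,b) with same category, a.price < b.price, a.id < b.id.
category groups: Garden:{3,12} Office:{2} Tools:{1,4,6,8,9,13,14} Toys:{5,7,10,11}
Ordered by (a.id, b.id); first 4.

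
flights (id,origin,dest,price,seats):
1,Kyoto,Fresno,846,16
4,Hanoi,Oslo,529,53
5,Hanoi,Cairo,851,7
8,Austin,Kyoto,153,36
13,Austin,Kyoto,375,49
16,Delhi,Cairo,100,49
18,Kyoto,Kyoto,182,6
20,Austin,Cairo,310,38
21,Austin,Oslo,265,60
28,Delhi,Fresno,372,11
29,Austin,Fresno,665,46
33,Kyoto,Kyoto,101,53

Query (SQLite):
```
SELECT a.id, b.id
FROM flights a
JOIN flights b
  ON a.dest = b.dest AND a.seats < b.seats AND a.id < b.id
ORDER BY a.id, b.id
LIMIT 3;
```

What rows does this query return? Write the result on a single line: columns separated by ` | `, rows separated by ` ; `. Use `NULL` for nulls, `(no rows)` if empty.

1 | 29 ; 4 | 21 ; 5 | 16

Pairs (a,b) with same dest, a.seats < b.seats, a.id < b.id.
dest groups: Cairo:{5,16,20} Fresno:{1,28,29} Kyoto:{8,13,18,33} Oslo:{4,21}
Ordered by (a.id, b.id); first 3.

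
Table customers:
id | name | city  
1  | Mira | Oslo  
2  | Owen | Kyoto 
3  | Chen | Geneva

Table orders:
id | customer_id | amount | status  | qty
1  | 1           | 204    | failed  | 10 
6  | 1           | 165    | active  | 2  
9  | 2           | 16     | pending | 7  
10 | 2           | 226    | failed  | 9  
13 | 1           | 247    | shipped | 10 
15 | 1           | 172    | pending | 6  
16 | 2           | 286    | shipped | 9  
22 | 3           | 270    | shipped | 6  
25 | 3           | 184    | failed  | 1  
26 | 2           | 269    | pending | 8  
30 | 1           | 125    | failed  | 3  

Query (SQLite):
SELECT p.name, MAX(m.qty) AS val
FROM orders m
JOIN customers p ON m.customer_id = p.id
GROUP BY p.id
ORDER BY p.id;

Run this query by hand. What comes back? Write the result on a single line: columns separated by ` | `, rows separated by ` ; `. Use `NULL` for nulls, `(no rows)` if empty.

Join each orders row to its customers via customer_id.
Group joined rows by customers.id; compute MAX(m.qty) per group.
  1: ids {1, 6, 13, 15, 30} → MAX(m.qty)=10
  2: ids {9, 10, 16, 26} → MAX(m.qty)=9
  3: ids {22, 25} → MAX(m.qty)=6

Mira | 10 ; Owen | 9 ; Chen | 6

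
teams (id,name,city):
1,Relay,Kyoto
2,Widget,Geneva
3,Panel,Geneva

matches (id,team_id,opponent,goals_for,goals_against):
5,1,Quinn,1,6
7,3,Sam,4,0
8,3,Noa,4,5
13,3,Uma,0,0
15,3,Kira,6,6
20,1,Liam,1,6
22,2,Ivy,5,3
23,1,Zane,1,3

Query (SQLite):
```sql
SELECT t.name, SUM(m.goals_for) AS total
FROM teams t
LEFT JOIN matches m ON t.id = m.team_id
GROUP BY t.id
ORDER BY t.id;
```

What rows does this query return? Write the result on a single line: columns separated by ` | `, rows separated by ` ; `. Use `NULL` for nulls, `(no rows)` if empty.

Relay | 3 ; Widget | 5 ; Panel | 14

LEFT JOIN keeps every teams row; unmatched ones get NULL for matches columns.
Group by teams.id and compute SUM(m.goals_for). SUM over an all-NULL group is NULL.
  1: ids {5, 20, 23} → SUM(m.goals_for)=3
  2: ids {22} → SUM(m.goals_for)=5
  3: ids {7, 8, 13, 15} → SUM(m.goals_for)=14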